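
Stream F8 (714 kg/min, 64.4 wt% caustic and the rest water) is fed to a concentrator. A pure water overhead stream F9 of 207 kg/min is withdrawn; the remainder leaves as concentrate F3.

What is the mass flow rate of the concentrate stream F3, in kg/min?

507 kg/min

Concentrate = 714 − 207 = 507 kg/min.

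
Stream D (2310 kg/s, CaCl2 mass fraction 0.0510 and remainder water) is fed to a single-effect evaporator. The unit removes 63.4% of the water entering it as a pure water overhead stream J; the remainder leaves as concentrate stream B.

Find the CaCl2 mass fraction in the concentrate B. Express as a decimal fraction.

CaCl2 is not removed: 2310×0.051 = 117.81 kg/s of CaCl2 enters B.
water entering = 2310×0.949 = 2192.2 kg/s; overhead removed = 0.634×2192.2 = 1389.8 kg/s.
Concentrate = 2310 − 1389.8 = 920.15 kg/s.
Mass fraction = 117.81/920.15 = 0.1280.

0.1280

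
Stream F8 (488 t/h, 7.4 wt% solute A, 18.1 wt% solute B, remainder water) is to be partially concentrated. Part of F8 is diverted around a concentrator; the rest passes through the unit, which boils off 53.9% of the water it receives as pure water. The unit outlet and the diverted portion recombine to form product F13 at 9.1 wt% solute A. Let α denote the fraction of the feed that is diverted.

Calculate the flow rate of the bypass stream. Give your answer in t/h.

All 488×0.074 = 36.112 t/h of solute A reaches F13, so F13 = 36.112/0.091 = 396.84 t/h and vapour = 91.165 t/h.
The evaporator receives (1−α)·488 of feed at 0.745 water and removes 0.539 of that water:
0.539×0.745×(1−α)×488 = 91.165
(1−α) = 91.165/195.96 = 0.4652;  α = 0.5348.
Bypass flow = 0.5348×488 = 260.97 t/h.

261 t/h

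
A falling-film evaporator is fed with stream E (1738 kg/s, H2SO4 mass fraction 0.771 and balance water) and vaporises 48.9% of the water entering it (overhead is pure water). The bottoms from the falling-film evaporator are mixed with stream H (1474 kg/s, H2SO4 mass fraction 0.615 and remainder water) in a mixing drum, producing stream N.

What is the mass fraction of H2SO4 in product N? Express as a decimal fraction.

0.745

Vapour removed = 0.489×0.229×1738 = 194.62 kg/s; concentrate = 1543.4 kg/s.
H2SO4 reaching the mixer = 1340 (from concentrate) + 1474×0.615 = 2246.5 kg/s.
Product flow = 1543.4 + 1474 = 3017.4 kg/s; H2SO4 fraction = 0.745.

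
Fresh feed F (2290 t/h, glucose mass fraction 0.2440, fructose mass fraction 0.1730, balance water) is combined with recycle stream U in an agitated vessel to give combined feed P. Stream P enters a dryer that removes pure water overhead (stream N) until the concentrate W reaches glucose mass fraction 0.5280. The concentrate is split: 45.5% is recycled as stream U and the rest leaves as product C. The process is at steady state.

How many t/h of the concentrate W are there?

1942 t/h

Overall glucose balance (none leaves overhead): glucose in fresh feed = glucose in product, i.e. 2290×0.244 = (1−0.455)·W·0.528.
W = 558.76/(0.528×0.545) = 1941.8 t/h.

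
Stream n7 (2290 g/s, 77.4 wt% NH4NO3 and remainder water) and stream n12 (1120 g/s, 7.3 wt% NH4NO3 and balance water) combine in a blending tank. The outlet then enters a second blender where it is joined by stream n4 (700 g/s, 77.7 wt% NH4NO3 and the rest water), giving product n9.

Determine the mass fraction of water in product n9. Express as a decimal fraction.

0.417

Overall, product flow = 4110 g/s.
water in = 2290×0.226 + 1120×0.927 + 700×0.223 = 1711.9 g/s.
water fraction in n9 = 0.417.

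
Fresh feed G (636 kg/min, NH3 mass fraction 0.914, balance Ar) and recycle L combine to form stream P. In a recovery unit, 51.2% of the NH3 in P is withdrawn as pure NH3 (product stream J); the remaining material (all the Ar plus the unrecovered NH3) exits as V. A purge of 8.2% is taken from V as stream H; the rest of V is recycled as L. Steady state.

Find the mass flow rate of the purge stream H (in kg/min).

Ar enters only via G and leaves only via the purge: 636×0.086 = 0.082×(Ar in V), and the recovery unit passes all Ar, so Ar in P = Ar in V = 667.02 kg/min.
NH3 in P: m_A = 636×0.914 + (1−0.082)·(1−0.512)·m_A, so m_A = 581.3/0.5520 = 1053.1 kg/min.
V = (1−0.512)×1053.1 + 667.02 = 1180.9 kg/min.
Purge H = 0.082×1180.9 = 96.835 kg/min.

96.84 kg/min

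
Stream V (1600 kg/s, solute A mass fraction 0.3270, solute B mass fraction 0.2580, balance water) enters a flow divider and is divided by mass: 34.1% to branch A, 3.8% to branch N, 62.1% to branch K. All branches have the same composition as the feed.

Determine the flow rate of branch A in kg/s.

Branch A flow = 0.341×1600 = 545.6 kg/s.

545.6 kg/s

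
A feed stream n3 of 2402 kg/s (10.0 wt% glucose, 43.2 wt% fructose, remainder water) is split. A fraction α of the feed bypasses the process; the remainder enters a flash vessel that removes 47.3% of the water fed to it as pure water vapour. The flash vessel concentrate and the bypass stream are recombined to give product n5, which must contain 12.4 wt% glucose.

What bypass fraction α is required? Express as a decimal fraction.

0.126

All 2402×0.100 = 240.2 kg/s of glucose reaches n5, so n5 = 240.2/0.124 = 1937.1 kg/s and vapour = 464.9 kg/s.
The evaporator receives (1−α)·2402 of feed at 0.468 water and removes 0.473 of that water:
0.473×0.468×(1−α)×2402 = 464.9
(1−α) = 464.9/531.72 = 0.8743;  α = 0.1257.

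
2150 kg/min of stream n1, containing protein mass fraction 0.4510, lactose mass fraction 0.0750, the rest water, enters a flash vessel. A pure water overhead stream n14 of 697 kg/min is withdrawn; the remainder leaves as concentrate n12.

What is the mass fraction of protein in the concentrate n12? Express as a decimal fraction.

0.6673

protein is not removed: 2150×0.451 = 969.65 kg/min of protein enters n12.
Concentrate = 2150 − 697 = 1453 kg/min.
Mass fraction = 969.65/1453 = 0.6673.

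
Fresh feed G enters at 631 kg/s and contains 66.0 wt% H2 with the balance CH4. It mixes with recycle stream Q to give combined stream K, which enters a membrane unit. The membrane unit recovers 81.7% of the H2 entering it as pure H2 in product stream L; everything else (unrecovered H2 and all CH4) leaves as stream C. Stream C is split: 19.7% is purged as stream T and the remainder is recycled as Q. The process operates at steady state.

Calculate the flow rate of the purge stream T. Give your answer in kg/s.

CH4 enters only via G and leaves only via the purge: 631×0.340 = 0.197×(CH4 in C), and the membrane unit passes all CH4, so CH4 in K = CH4 in C = 1089 kg/s.
H2 in K: m_A = 631×0.660 + (1−0.197)·(1−0.817)·m_A, so m_A = 416.46/0.8531 = 488.2 kg/s.
C = (1−0.817)×488.2 + 1089 = 1178.4 kg/s.
Purge T = 0.197×1178.4 = 232.14 kg/s.

232.1 kg/s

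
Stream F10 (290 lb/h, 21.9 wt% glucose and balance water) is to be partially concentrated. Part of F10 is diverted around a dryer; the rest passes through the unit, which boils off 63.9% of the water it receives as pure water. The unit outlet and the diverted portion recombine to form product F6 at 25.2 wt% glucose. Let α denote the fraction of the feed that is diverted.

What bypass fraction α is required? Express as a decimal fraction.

0.738

All 290×0.219 = 63.51 lb/h of glucose reaches F6, so F6 = 63.51/0.252 = 252.02 lb/h and vapour = 37.976 lb/h.
The evaporator receives (1−α)·290 of feed at 0.781 water and removes 0.639 of that water:
0.639×0.781×(1−α)×290 = 37.976
(1−α) = 37.976/144.73 = 0.2624;  α = 0.7376.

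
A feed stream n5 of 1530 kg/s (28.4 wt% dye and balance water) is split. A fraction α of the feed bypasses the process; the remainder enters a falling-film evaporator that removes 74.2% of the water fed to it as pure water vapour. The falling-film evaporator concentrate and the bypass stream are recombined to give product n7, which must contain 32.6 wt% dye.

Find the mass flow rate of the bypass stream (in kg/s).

1159 kg/s

All 1530×0.284 = 434.52 kg/s of dye reaches n7, so n7 = 434.52/0.326 = 1332.9 kg/s and vapour = 197.12 kg/s.
The evaporator receives (1−α)·1530 of feed at 0.716 water and removes 0.742 of that water:
0.742×0.716×(1−α)×1530 = 197.12
(1−α) = 197.12/812.85 = 0.2425;  α = 0.7575.
Bypass flow = 0.7575×1530 = 1159 kg/s.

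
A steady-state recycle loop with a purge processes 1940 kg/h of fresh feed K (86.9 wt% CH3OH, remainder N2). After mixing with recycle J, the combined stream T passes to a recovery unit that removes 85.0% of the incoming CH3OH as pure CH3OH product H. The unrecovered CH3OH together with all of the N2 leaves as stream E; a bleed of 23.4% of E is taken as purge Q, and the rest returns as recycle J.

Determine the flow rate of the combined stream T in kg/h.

2991 kg/h

N2 enters only via K and leaves only via the purge: 1940×0.131 = 0.234×(N2 in E), and the recovery unit passes all N2, so N2 in T = N2 in E = 1086.1 kg/h.
CH3OH in T: m_A = 1940×0.869 + (1−0.234)·(1−0.850)·m_A, so m_A = 1685.9/0.8851 = 1904.7 kg/h.
T = 1904.7 + 1086.1 = 2990.8 kg/h.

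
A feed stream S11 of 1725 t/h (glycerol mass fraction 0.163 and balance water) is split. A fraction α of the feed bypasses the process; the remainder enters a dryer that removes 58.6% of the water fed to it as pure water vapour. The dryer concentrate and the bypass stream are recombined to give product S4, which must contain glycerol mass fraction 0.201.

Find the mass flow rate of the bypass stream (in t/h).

All 1725×0.163 = 281.18 t/h of glycerol reaches S4, so S4 = 281.18/0.201 = 1398.9 t/h and vapour = 326.12 t/h.
The evaporator receives (1−α)·1725 of feed at 0.837 water and removes 0.586 of that water:
0.586×0.837×(1−α)×1725 = 326.12
(1−α) = 326.12/846.08 = 0.3854;  α = 0.6146.
Bypass flow = 0.6146×1725 = 1060.1 t/h.

1060 t/h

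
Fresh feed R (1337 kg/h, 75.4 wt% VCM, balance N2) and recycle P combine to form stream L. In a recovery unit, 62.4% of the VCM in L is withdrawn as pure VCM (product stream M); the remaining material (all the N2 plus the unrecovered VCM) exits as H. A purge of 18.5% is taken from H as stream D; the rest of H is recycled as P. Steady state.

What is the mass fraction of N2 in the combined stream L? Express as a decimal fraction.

0.5502

N2 enters only via R and leaves only via the purge: 1337×0.246 = 0.185×(N2 in H), and the recovery unit passes all N2, so N2 in L = N2 in H = 1777.8 kg/h.
VCM in L: m_A = 1337×0.754 + (1−0.185)·(1−0.624)·m_A, so m_A = 1008.1/0.6936 = 1453.5 kg/h.
L = 1453.5 + 1777.8 = 3231.4 kg/h.
N2 fraction in L = 1777.8/3231.4 = 0.5502.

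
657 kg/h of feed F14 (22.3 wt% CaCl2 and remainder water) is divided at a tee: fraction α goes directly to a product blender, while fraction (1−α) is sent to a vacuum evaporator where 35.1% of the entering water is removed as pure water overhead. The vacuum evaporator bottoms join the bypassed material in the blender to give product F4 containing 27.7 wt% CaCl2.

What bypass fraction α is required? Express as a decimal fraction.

All 657×0.223 = 146.51 kg/h of CaCl2 reaches F4, so F4 = 146.51/0.277 = 528.92 kg/h and vapour = 128.08 kg/h.
The evaporator receives (1−α)·657 of feed at 0.777 water and removes 0.351 of that water:
0.351×0.777×(1−α)×657 = 128.08
(1−α) = 128.08/179.18 = 0.7148;  α = 0.2852.

0.285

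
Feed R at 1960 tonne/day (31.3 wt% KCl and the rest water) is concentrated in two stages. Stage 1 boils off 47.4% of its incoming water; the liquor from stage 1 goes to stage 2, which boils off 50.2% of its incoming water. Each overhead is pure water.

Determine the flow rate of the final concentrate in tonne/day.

966.2 tonne/day

water in feed = 1960×0.687 = 1346.5 tonne/day.
After stage 1: water left = (1−0.474)×1346.5 = 708.27; stream total = 1321.7 tonne/day.
After stage 2: water left = (1−0.502)×708.27 = 352.72; final concentrate = 966.2 tonne/day.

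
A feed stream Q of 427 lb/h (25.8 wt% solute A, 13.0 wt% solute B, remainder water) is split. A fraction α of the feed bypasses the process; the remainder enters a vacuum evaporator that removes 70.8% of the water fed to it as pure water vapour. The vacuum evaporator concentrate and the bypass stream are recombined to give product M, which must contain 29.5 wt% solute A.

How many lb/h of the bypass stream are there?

All 427×0.258 = 110.17 lb/h of solute A reaches M, so M = 110.17/0.295 = 373.44 lb/h and vapour = 53.556 lb/h.
The evaporator receives (1−α)·427 of feed at 0.612 water and removes 0.708 of that water:
0.708×0.612×(1−α)×427 = 53.556
(1−α) = 53.556/185.02 = 0.2895;  α = 0.7105.
Bypass flow = 0.7105×427 = 303.4 lb/h.

303.4 lb/h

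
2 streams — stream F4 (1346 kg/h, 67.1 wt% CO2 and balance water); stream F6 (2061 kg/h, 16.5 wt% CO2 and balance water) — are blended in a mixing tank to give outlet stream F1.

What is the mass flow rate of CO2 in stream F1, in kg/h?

CO2 out = CO2 in = 1346×0.671 + 2061×0.165 = 1243.2 kg/h.

1243 kg/h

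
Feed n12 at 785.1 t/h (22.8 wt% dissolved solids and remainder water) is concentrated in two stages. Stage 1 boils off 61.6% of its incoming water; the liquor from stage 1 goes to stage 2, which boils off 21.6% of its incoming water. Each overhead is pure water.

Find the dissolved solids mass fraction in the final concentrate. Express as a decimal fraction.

0.495

water in feed = 785.1×0.772 = 606.1 t/h.
After stage 1: water left = (1−0.616)×606.1 = 232.74; stream total = 411.74 t/h.
After stage 2: water left = (1−0.216)×232.74 = 182.47; final concentrate = 361.47 t/h.
dissolved solids fraction = 179/361.47 = 0.495.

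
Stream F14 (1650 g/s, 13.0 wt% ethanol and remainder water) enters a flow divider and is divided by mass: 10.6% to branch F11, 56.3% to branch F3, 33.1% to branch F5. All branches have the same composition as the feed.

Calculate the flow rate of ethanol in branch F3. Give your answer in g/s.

Branch F3 total = 0.563×1650 = 928.95 g/s.
ethanol in F3 = 0.130×928.95 = 120.76 g/s.

120.8 g/s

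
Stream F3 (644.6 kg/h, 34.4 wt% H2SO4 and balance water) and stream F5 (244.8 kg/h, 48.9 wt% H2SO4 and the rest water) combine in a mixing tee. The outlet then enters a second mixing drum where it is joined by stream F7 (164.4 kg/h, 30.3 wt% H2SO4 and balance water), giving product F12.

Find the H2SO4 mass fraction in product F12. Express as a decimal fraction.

Overall, product flow = 1053.8 kg/h.
H2SO4 in = 644.6×0.344 + 244.8×0.489 + 164.4×0.303 = 391.26 kg/h.
H2SO4 fraction in F12 = 0.371.

0.371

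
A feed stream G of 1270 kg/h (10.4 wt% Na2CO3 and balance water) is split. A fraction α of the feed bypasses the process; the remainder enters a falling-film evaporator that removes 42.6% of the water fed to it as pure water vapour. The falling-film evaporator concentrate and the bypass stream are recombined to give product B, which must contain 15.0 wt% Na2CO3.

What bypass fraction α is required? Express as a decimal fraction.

All 1270×0.104 = 132.08 kg/h of Na2CO3 reaches B, so B = 132.08/0.150 = 880.53 kg/h and vapour = 389.47 kg/h.
The evaporator receives (1−α)·1270 of feed at 0.896 water and removes 0.426 of that water:
0.426×0.896×(1−α)×1270 = 389.47
(1−α) = 389.47/484.75 = 0.8034;  α = 0.1966.

0.197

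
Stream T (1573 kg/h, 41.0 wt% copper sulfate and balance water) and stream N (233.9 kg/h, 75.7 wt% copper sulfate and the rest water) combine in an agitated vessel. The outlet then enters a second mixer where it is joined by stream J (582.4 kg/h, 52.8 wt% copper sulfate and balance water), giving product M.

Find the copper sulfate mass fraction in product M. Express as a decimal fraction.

0.4727

Overall, product flow = 2389.3 kg/h.
copper sulfate in = 1573×0.410 + 233.9×0.757 + 582.4×0.528 = 1129.5 kg/h.
copper sulfate fraction in M = 0.4727.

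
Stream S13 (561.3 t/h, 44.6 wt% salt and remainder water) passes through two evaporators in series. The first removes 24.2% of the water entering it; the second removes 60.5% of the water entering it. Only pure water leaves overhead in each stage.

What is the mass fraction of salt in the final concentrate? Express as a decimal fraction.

0.7289

water in feed = 561.3×0.554 = 310.96 t/h.
After stage 1: water left = (1−0.242)×310.96 = 235.71; stream total = 486.05 t/h.
After stage 2: water left = (1−0.605)×235.71 = 93.105; final concentrate = 343.44 t/h.
salt fraction = 250.34/343.44 = 0.7289.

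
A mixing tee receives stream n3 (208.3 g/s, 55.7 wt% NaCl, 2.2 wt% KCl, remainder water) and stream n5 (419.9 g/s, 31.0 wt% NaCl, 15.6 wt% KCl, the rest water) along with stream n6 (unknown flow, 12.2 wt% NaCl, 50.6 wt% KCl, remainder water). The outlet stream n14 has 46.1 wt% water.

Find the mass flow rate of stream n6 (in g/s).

Let n6 be the unknown flow. Total out = 628.2 + n6.
water balance: 311.92 + 0.372·n6 = 0.461·(628.2 + n6)
(0.372 − 0.461)·n6 = 0.461×628.2 − 311.92 = -22.321
n6 = -22.321 / -0.089 = 250.79 g/s

250.8 g/s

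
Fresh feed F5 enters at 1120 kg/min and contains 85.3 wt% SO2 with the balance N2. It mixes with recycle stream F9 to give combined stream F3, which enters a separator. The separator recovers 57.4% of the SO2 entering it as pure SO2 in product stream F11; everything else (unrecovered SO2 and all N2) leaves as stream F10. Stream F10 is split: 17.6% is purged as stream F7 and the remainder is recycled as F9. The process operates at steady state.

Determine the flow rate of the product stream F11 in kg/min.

SO2 in F3: m_A = 1120×0.853 + (1−0.176)·(1−0.574)·m_A, so m_A = 955.36/0.6490 = 1472.1 kg/min.
Product F11 = 0.574×1472.1 = 844.99 kg/min.

845 kg/min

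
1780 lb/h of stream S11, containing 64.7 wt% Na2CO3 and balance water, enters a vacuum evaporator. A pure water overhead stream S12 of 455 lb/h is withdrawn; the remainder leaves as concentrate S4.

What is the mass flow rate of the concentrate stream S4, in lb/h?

1325 lb/h

Concentrate = 1780 − 455 = 1325 lb/h.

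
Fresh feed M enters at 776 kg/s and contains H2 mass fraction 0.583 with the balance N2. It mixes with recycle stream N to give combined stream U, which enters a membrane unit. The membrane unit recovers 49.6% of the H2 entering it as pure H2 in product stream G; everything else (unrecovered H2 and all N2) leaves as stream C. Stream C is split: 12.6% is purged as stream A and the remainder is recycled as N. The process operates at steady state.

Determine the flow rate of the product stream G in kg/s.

401.1 kg/s

H2 in U: m_A = 776×0.583 + (1−0.126)·(1−0.496)·m_A, so m_A = 452.41/0.5595 = 808.59 kg/s.
Product G = 0.496×808.59 = 401.06 kg/s.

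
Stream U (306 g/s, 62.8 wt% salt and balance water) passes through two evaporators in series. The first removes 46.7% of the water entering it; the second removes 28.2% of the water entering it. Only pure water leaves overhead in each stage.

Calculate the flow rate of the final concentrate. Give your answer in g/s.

235.7 g/s

water in feed = 306×0.372 = 113.83 g/s.
After stage 1: water left = (1−0.467)×113.83 = 60.672; stream total = 252.84 g/s.
After stage 2: water left = (1−0.282)×60.672 = 43.563; final concentrate = 235.73 g/s.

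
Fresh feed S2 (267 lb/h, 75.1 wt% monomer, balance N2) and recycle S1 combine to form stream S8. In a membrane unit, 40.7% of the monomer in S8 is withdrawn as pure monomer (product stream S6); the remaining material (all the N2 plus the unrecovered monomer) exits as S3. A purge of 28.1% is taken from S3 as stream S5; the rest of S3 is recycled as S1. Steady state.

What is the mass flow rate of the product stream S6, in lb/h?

monomer in S8: m_A = 267×0.751 + (1−0.281)·(1−0.407)·m_A, so m_A = 200.52/0.5736 = 349.56 lb/h.
Product S6 = 0.407×349.56 = 142.27 lb/h.

142.3 lb/h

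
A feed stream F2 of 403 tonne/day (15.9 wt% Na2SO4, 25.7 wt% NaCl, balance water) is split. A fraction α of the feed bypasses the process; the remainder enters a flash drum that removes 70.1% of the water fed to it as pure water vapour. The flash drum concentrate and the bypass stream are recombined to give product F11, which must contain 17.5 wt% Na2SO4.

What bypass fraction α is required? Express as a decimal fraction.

All 403×0.159 = 64.077 tonne/day of Na2SO4 reaches F11, so F11 = 64.077/0.175 = 366.15 tonne/day and vapour = 36.846 tonne/day.
The evaporator receives (1−α)·403 of feed at 0.584 water and removes 0.701 of that water:
0.701×0.584×(1−α)×403 = 36.846
(1−α) = 36.846/164.98 = 0.2233;  α = 0.7767.

0.777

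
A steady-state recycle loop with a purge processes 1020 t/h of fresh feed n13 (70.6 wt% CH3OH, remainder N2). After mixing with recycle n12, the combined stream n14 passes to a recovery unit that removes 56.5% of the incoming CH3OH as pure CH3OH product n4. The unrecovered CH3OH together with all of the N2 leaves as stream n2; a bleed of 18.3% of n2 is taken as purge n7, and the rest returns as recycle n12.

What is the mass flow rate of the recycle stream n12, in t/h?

1736 t/h

N2 enters only via n13 and leaves only via the purge: 1020×0.294 = 0.183×(N2 in n2), and the recovery unit passes all N2, so N2 in n14 = N2 in n2 = 1638.7 t/h.
CH3OH in n14: m_A = 1020×0.706 + (1−0.183)·(1−0.565)·m_A, so m_A = 720.12/0.6446 = 1117.1 t/h.
n2 = (1−0.565)×1117.1 + 1638.7 = 2124.6 t/h.
Recycle n12 = (1−0.183)×2124.6 = 1735.8 t/h.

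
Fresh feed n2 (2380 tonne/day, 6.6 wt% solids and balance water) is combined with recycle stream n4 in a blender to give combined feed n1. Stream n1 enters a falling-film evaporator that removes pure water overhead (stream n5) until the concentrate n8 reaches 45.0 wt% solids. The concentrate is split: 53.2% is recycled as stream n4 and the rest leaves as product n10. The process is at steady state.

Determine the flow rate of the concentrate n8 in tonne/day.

Overall solids balance (none leaves overhead): solids in fresh feed = solids in product, i.e. 2380×0.066 = (1−0.532)·n8·0.450.
n8 = 157.08/(0.450×0.468) = 745.87 tonne/day.

745.9 tonne/day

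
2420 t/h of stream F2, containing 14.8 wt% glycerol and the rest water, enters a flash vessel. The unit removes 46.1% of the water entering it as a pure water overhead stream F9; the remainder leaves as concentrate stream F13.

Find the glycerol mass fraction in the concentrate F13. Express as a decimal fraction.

glycerol is not removed: 2420×0.148 = 358.16 t/h of glycerol enters F13.
water entering = 2420×0.852 = 2061.8 t/h; overhead removed = 0.461×2061.8 = 950.51 t/h.
Concentrate = 2420 − 950.51 = 1469.5 t/h.
Mass fraction = 358.16/1469.5 = 0.244.

0.244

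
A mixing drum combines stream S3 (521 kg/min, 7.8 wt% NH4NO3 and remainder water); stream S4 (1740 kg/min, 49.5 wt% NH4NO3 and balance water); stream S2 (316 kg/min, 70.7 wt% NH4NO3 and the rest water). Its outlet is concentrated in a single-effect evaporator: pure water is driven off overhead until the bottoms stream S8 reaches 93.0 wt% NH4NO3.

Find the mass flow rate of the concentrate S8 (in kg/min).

1210 kg/min

NH4NO3 entering = 521×0.078 + 1740×0.495 + 316×0.707 = 1125.3 kg/min.
All NH4NO3 reports to S8, so S8 = 1125.3/0.930 = 1210.1 kg/min.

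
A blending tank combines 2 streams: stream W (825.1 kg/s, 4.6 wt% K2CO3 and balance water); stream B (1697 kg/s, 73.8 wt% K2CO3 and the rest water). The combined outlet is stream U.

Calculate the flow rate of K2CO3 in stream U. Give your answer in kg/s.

K2CO3 out = K2CO3 in = 825.1×0.046 + 1697×0.738 = 1290.3 kg/s.

1290 kg/s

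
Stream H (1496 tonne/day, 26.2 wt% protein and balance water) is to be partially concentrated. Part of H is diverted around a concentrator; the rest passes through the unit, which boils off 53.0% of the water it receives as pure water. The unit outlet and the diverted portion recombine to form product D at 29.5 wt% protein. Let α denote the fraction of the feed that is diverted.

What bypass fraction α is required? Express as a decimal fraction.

0.714

All 1496×0.262 = 391.95 tonne/day of protein reaches D, so D = 391.95/0.295 = 1328.7 tonne/day and vapour = 167.35 tonne/day.
The evaporator receives (1−α)·1496 of feed at 0.738 water and removes 0.530 of that water:
0.530×0.738×(1−α)×1496 = 167.35
(1−α) = 167.35/585.15 = 0.2860;  α = 0.7140.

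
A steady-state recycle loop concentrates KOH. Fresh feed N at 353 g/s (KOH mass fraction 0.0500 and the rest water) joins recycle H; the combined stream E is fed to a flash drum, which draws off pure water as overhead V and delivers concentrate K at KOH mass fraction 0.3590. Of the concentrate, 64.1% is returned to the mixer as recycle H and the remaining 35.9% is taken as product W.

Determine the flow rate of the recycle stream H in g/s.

Overall KOH balance (none leaves overhead): KOH in fresh feed = KOH in product, i.e. 353×0.050 = (1−0.641)·K·0.359.
K = 17.65/(0.359×0.359) = 136.95 g/s.
Recycle H = 0.641×136.95 = 87.784 g/s.

87.78 g/s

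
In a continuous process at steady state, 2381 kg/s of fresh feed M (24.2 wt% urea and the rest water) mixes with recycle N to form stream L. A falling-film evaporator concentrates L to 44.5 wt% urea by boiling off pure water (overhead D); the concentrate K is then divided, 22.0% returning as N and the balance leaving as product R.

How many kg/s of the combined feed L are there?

2746 kg/s

Overall urea balance (none leaves overhead): urea in fresh feed = urea in product, i.e. 2381×0.242 = (1−0.220)·K·0.445.
K = 576.2/(0.445×0.780) = 1660 kg/s.
Recycle N = 0.220×1660 = 365.21 kg/s.
Combined feed L = 2381 + 365.21 = 2746.2 kg/s.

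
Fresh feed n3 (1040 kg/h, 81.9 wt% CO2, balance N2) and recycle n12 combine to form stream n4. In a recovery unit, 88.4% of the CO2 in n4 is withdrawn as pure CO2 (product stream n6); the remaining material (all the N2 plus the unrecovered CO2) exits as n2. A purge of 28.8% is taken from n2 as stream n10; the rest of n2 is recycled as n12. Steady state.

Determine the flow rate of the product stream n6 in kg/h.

CO2 in n4: m_A = 1040×0.819 + (1−0.288)·(1−0.884)·m_A, so m_A = 851.76/0.9174 = 928.44 kg/h.
Product n6 = 0.884×928.44 = 820.74 kg/h.

820.7 kg/h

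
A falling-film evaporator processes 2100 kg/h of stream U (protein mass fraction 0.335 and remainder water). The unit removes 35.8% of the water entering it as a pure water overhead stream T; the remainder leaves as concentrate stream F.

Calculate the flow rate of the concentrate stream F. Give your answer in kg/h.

1600 kg/h

water entering = 2100×0.665 = 1396.5 kg/h; overhead removed = 0.358×1396.5 = 499.95 kg/h.
Concentrate = 2100 − 499.95 = 1600.1 kg/h.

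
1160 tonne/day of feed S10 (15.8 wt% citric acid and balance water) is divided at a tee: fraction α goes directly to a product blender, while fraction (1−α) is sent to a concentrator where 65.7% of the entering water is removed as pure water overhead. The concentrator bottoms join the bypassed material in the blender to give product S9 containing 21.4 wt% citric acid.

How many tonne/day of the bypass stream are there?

611.3 tonne/day

All 1160×0.158 = 183.28 tonne/day of citric acid reaches S9, so S9 = 183.28/0.214 = 856.45 tonne/day and vapour = 303.55 tonne/day.
The evaporator receives (1−α)·1160 of feed at 0.842 water and removes 0.657 of that water:
0.657×0.842×(1−α)×1160 = 303.55
(1−α) = 303.55/641.71 = 0.4730;  α = 0.5270.
Bypass flow = 0.5270×1160 = 611.27 tonne/day.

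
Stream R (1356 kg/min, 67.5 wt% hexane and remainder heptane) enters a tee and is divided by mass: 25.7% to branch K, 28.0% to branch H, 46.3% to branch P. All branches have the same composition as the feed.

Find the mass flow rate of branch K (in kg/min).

348.5 kg/min

Branch K flow = 0.257×1356 = 348.49 kg/min.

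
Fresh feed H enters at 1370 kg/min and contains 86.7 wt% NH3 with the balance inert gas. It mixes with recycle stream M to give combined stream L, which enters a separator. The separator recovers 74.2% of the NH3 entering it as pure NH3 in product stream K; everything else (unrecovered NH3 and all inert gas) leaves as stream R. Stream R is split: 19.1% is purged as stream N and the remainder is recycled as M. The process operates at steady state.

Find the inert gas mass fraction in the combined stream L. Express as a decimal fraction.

0.389

inert gas enters only via H and leaves only via the purge: 1370×0.133 = 0.191×(inert gas in R), and the separator passes all inert gas, so inert gas in L = inert gas in R = 953.98 kg/min.
NH3 in L: m_A = 1370×0.867 + (1−0.191)·(1−0.742)·m_A, so m_A = 1187.8/0.7913 = 1501.1 kg/min.
L = 1501.1 + 953.98 = 2455.1 kg/min.
inert gas fraction in L = 953.98/2455.1 = 0.389.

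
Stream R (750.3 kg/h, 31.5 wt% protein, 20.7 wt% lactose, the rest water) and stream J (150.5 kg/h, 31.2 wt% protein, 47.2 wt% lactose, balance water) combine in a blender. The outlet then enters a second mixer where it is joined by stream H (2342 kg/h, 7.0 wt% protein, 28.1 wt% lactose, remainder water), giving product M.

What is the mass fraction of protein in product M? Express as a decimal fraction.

0.1379

Overall, product flow = 3242.8 kg/h.
protein in = 750.3×0.315 + 150.5×0.312 + 2342×0.070 = 447.24 kg/h.
protein fraction in M = 0.1379.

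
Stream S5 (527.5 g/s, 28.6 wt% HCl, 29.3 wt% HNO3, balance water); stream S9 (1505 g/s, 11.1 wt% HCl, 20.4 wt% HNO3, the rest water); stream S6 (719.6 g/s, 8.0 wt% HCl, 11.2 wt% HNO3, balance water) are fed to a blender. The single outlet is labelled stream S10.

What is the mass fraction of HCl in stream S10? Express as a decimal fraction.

0.136

Total flow out = 527.5 + 1505 + 719.6 = 2752.1 g/s.
HCl in = 527.5×0.286 + 1505×0.111 + 719.6×0.080 = 375.49 g/s.
HCl mass fraction in S10 = 375.49/2752.1 = 0.136.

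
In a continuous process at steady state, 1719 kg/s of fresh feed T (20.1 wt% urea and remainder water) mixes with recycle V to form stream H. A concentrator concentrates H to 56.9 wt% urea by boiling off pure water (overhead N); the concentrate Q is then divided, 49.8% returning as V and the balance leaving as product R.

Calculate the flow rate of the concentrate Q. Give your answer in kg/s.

Overall urea balance (none leaves overhead): urea in fresh feed = urea in product, i.e. 1719×0.201 = (1−0.498)·Q·0.569.
Q = 345.52/(0.569×0.502) = 1209.6 kg/s.

1210 kg/s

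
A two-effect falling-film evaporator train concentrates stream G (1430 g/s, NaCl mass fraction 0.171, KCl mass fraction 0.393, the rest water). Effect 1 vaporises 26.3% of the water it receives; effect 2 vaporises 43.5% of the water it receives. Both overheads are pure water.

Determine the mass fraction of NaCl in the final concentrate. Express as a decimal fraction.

water in feed = 1430×0.436 = 623.48 g/s.
After stage 1: water left = (1−0.263)×623.48 = 459.5; stream total = 1266 g/s.
After stage 2: water left = (1−0.435)×459.5 = 259.62; final concentrate = 1066.1 g/s.
NaCl fraction = 244.53/1066.1 = 0.229.

0.229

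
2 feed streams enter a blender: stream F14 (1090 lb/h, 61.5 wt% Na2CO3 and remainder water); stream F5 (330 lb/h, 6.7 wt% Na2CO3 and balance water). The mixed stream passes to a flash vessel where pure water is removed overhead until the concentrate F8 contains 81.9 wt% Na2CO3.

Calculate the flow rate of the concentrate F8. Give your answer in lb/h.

845.5 lb/h

Na2CO3 entering = 1090×0.615 + 330×0.067 = 692.46 lb/h.
All Na2CO3 reports to F8, so F8 = 692.46/0.819 = 845.49 lb/h.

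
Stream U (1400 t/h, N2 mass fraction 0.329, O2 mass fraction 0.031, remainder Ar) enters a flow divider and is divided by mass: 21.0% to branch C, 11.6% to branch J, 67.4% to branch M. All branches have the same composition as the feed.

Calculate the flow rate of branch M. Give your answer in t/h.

Branch M flow = 0.674×1400 = 943.6 t/h.

943.6 t/h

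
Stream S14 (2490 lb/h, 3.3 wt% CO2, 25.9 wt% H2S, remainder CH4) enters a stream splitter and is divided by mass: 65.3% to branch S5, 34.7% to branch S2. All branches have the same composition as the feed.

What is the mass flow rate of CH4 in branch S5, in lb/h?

Branch S5 total = 0.653×2490 = 1626 lb/h.
CH4 in S5 = 0.708×1626 = 1151.2 lb/h.

1151 lb/h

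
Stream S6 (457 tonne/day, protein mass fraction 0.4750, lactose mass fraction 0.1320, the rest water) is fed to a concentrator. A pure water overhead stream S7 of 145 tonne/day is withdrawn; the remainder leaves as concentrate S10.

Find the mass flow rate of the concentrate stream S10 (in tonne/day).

312 tonne/day

Concentrate = 457 − 145 = 312 tonne/day.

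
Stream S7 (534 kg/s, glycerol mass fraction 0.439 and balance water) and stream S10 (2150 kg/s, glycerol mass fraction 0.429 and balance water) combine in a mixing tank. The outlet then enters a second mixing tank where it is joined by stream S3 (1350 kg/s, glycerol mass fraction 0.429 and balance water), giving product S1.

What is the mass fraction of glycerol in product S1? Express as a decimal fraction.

Overall, product flow = 4034 kg/s.
glycerol in = 534×0.439 + 2150×0.429 + 1350×0.429 = 1735.9 kg/s.
glycerol fraction in S1 = 0.430.

0.430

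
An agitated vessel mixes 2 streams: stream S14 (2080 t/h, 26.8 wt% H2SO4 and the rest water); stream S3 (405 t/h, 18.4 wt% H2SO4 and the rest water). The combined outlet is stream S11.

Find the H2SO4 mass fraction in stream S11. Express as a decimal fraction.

0.254

Total flow out = 2080 + 405 = 2485 t/h.
H2SO4 in = 2080×0.268 + 405×0.184 = 631.96 t/h.
H2SO4 mass fraction in S11 = 631.96/2485 = 0.254.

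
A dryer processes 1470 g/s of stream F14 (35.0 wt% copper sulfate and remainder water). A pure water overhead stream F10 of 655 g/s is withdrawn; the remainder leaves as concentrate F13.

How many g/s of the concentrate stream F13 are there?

Concentrate = 1470 − 655 = 815 g/s.

815 g/s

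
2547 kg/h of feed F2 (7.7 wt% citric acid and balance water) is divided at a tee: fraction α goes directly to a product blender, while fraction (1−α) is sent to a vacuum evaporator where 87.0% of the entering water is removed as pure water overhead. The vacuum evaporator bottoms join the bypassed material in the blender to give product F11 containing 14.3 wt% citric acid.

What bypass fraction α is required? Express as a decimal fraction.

0.425

All 2547×0.077 = 196.12 kg/h of citric acid reaches F11, so F11 = 196.12/0.143 = 1371.5 kg/h and vapour = 1175.5 kg/h.
The evaporator receives (1−α)·2547 of feed at 0.923 water and removes 0.870 of that water:
0.870×0.923×(1−α)×2547 = 1175.5
(1−α) = 1175.5/2045.3 = 0.5748;  α = 0.4252.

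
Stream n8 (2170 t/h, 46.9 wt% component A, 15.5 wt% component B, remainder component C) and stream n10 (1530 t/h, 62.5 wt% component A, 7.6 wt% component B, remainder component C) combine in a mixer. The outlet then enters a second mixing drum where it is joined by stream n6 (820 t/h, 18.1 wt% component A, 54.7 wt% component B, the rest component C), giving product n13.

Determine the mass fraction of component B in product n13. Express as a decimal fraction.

Overall, product flow = 4520 t/h.
component B in = 2170×0.155 + 1530×0.076 + 820×0.547 = 901.17 t/h.
component B fraction in n13 = 0.1994.

0.1994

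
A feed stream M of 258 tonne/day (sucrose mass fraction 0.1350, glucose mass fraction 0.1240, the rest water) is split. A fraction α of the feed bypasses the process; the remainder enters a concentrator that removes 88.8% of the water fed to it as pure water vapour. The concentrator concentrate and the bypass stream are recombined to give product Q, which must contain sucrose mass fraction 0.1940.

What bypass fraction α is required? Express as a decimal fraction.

All 258×0.135 = 34.83 tonne/day of sucrose reaches Q, so Q = 34.83/0.194 = 179.54 tonne/day and vapour = 78.464 tonne/day.
The evaporator receives (1−α)·258 of feed at 0.741 water and removes 0.888 of that water:
0.888×0.741×(1−α)×258 = 78.464
(1−α) = 78.464/169.77 = 0.4622;  α = 0.5378.

0.538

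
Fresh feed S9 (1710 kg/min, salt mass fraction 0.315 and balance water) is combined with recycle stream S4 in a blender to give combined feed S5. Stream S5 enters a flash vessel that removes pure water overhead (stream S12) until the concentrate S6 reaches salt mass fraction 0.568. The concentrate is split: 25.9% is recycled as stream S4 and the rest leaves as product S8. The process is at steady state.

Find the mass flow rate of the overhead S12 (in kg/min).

761.7 kg/min

Overall salt balance (none leaves overhead): salt in fresh feed = salt in product, i.e. 1710×0.315 = (1−0.259)·S6·0.568.
S6 = 538.65/(0.568×0.741) = 1279.8 kg/min.
Recycle S4 = 0.259×1279.8 = 331.47 kg/min.
Combined feed S5 = 1710 + 331.47 = 2041.5 kg/min.
Overhead S12 = S5 − S6 = 2041.5 − 1279.8 = 761.67 kg/min.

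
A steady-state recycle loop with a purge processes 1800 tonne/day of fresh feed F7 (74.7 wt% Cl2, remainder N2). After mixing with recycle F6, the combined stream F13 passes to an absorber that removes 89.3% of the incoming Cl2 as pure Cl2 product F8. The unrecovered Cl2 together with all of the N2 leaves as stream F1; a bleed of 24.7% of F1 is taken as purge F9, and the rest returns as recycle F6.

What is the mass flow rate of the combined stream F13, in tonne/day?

N2 enters only via F7 and leaves only via the purge: 1800×0.253 = 0.247×(N2 in F1), and the absorber passes all N2, so N2 in F13 = N2 in F1 = 1843.7 tonne/day.
Cl2 in F13: m_A = 1800×0.747 + (1−0.247)·(1−0.893)·m_A, so m_A = 1344.6/0.9194 = 1462.4 tonne/day.
F13 = 1462.4 + 1843.7 = 3306.2 tonne/day.

3306 tonne/day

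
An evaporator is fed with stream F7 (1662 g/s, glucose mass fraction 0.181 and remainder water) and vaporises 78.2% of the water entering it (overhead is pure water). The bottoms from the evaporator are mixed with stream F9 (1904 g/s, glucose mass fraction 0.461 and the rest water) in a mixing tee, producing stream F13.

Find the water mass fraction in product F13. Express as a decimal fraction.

0.529

Vapour removed = 0.782×0.819×1662 = 1064.4 g/s; concentrate = 597.56 g/s.
water reaching the mixer = 296.74 (from concentrate) + 1904×0.539 = 1323 g/s.
Product flow = 597.56 + 1904 = 2501.6 g/s; water fraction = 0.529.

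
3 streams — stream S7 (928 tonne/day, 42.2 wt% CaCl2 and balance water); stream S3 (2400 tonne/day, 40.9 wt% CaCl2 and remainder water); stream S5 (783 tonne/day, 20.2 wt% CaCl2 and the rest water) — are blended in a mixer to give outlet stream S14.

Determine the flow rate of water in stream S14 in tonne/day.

2580 tonne/day

water out = water in = 928×0.578 + 2400×0.591 + 783×0.798 = 2579.6 tonne/day.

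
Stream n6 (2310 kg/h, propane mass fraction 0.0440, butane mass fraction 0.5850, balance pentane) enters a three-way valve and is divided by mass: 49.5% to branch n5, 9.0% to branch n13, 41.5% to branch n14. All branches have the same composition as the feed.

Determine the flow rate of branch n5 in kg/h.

Branch n5 flow = 0.495×2310 = 1143.5 kg/h.

1143 kg/h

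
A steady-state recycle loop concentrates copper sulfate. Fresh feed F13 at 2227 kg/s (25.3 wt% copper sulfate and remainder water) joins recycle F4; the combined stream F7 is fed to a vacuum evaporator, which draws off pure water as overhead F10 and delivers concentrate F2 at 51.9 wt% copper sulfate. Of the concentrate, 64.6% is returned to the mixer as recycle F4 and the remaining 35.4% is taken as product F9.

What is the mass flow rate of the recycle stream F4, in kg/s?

Overall copper sulfate balance (none leaves overhead): copper sulfate in fresh feed = copper sulfate in product, i.e. 2227×0.253 = (1−0.646)·F2·0.519.
F2 = 563.43/(0.519×0.354) = 3066.7 kg/s.
Recycle F4 = 0.646×3066.7 = 1981.1 kg/s.

1981 kg/s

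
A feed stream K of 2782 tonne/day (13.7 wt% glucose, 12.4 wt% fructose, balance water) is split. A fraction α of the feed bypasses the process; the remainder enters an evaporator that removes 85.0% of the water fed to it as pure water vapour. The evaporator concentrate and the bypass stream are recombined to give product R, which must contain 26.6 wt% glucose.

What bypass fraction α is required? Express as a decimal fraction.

0.228

All 2782×0.137 = 381.13 tonne/day of glucose reaches R, so R = 381.13/0.266 = 1432.8 tonne/day and vapour = 1349.2 tonne/day.
The evaporator receives (1−α)·2782 of feed at 0.739 water and removes 0.850 of that water:
0.850×0.739×(1−α)×2782 = 1349.2
(1−α) = 1349.2/1747.5 = 0.7720;  α = 0.2280.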